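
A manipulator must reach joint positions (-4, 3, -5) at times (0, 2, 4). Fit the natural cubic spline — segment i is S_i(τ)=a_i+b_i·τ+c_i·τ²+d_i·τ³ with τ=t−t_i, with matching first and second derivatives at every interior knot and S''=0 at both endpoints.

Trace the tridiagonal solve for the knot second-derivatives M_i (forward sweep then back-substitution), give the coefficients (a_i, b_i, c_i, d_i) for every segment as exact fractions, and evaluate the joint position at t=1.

  seg 0: a=-4 b=43/8 c=0 d=-15/32
  seg 1: a=3 b=-1/4 c=-45/16 d=15/32
S(1) = 29/32

Δ: Δ0=7/2, Δ1=-4
row 1: diag=8, rhs=-45; c'=1/4, d'=-45/8
back: M1=-45/8
M: M0=0, M1=-45/8, M2=0
seg 0: a=-4, c=M0/2=0, d=(M1−M0)/(6·2)=-15/32, b=Δ0−h0·(2M0+M1)/6=43/8
seg 1: a=3, c=M1/2=-45/16, d=(M2−M1)/(6·2)=15/32, b=Δ1−h1·(2M1+M2)/6=-1/4
t_q=1 → seg 0, τ=1; S=-4+43/8·τ+0·τ²+-15/32·τ³=29/32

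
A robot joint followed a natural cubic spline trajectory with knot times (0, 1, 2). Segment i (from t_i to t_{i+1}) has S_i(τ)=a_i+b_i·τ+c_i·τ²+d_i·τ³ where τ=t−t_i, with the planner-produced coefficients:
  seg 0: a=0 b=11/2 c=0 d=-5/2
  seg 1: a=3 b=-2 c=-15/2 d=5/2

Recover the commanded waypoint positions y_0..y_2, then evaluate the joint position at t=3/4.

y_0=0 y_1=3 y_2=-4
S(3/4) = 393/128

y_0 = S_0(0) = a_0 = 0
y_1 = S_1(0) = a_1 = 3
y_2 = S_1(1) = -4
t_q=3/4 is in segment 0 (τ=3/4); S_0(τ)=393/128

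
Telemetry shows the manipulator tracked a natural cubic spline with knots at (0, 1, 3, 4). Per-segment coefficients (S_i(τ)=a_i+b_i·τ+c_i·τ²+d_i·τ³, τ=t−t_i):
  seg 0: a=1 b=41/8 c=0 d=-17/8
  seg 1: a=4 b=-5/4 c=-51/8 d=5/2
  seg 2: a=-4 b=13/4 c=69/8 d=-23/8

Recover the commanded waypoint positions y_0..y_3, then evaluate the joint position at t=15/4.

y_0 = S_0(0) = a_0 = 1
y_1 = S_1(0) = a_1 = 4
y_2 = S_2(0) = a_2 = -4
y_3 = S_2(1) = 5
t_q=15/4 is in segment 2 (τ=3/4); S_2(τ)=1063/512

y_0=1 y_1=4 y_2=-4 y_3=5
S(15/4) = 1063/512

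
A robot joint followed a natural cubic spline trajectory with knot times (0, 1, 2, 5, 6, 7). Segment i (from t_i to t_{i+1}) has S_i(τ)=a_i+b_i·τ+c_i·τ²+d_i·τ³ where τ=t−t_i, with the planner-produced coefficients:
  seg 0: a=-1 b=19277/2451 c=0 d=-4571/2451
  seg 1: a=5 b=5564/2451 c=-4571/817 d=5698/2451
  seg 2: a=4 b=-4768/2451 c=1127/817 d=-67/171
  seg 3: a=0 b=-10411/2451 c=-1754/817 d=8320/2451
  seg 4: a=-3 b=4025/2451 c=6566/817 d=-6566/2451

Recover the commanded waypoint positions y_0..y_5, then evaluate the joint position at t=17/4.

y_0 = S_0(0) = a_0 = -1
y_1 = S_1(0) = a_1 = 5
y_2 = S_2(0) = a_2 = 4
y_3 = S_3(0) = a_3 = 0
y_4 = S_4(0) = a_4 = -3
y_5 = S_4(1) = 4
t_q=17/4 is in segment 2 (τ=9/4); S_2(τ)=112075/52288

y_0=-1 y_1=5 y_2=4 y_3=0 y_4=-3 y_5=4
S(17/4) = 112075/52288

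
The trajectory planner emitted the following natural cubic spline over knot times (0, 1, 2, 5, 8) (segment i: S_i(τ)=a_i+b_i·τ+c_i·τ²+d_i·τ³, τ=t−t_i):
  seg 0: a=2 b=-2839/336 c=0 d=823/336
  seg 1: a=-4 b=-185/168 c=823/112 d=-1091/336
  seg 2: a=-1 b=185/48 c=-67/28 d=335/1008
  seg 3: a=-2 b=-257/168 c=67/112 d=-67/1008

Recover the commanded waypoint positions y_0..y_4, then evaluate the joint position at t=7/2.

y_0=2 y_1=-4 y_2=-1 y_3=-2 y_4=-3
S(7/2) = 465/896

y_0 = S_0(0) = a_0 = 2
y_1 = S_1(0) = a_1 = -4
y_2 = S_2(0) = a_2 = -1
y_3 = S_3(0) = a_3 = -2
y_4 = S_3(3) = -3
t_q=7/2 is in segment 2 (τ=3/2); S_2(τ)=465/896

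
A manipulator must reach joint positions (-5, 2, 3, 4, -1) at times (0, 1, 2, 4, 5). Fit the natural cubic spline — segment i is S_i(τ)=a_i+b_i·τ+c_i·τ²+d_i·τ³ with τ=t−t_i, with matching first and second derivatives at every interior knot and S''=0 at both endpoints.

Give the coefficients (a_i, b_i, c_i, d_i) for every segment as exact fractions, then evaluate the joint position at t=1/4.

Δ: Δ0=7, Δ1=1, Δ2=1/2, Δ3=-5
row 1: diag=4, rhs=-36; c'=1/4, d'=-9
row 2: denom=6−1·1/4=23/4; d'=(-3−1·-9)/(23/4)=24/23
row 3: denom=6−2·8/23=122/23; d'=(-33−2·24/23)/(122/23)=-807/122
back: M3=-807/122
back: M2=24/23−8/23·-807/122=204/61
back: M1=-9−1/4·204/61=-600/61
M: M0=0, M1=-600/61, M2=204/61, M3=-807/122, M4=0
seg 0: a=-5, c=M0/2=0, d=(M1−M0)/(6·1)=-100/61, b=Δ0−h0·(2M0+M1)/6=527/61
seg 1: a=2, c=M1/2=-300/61, d=(M2−M1)/(6·1)=134/61, b=Δ1−h1·(2M1+M2)/6=227/61
seg 2: a=3, c=M2/2=102/61, d=(M3−M2)/(6·2)=-405/488, b=Δ2−h2·(2M2+M3)/6=29/61
seg 3: a=4, c=M3/2=-807/244, d=(M4−M3)/(6·1)=269/244, b=Δ3−h3·(2M3+M4)/6=-341/122
t_q=1/4 → seg 0, τ=1/4; S=-5+527/61·τ+0·τ²+-100/61·τ³=-2797/976

  seg 0: a=-5 b=527/61 c=0 d=-100/61
  seg 1: a=2 b=227/61 c=-300/61 d=134/61
  seg 2: a=3 b=29/61 c=102/61 d=-405/488
  seg 3: a=4 b=-341/122 c=-807/244 d=269/244
S(1/4) = -2797/976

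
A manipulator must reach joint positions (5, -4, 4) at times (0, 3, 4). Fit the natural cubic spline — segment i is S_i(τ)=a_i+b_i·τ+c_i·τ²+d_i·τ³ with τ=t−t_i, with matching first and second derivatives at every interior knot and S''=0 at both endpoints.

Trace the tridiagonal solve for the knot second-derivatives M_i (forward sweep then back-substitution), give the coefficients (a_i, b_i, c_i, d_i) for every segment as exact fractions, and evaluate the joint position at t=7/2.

  seg 0: a=5 b=-57/8 c=0 d=11/24
  seg 1: a=-4 b=21/4 c=33/8 d=-11/8
S(7/2) = -33/64

Δ: Δ0=-3, Δ1=8
row 1: diag=8, rhs=66; c'=1/8, d'=33/4
back: M1=33/4
M: M0=0, M1=33/4, M2=0
seg 0: a=5, c=M0/2=0, d=(M1−M0)/(6·3)=11/24, b=Δ0−h0·(2M0+M1)/6=-57/8
seg 1: a=-4, c=M1/2=33/8, d=(M2−M1)/(6·1)=-11/8, b=Δ1−h1·(2M1+M2)/6=21/4
t_q=7/2 → seg 1, τ=1/2; S=-4+21/4·τ+33/8·τ²+-11/8·τ³=-33/64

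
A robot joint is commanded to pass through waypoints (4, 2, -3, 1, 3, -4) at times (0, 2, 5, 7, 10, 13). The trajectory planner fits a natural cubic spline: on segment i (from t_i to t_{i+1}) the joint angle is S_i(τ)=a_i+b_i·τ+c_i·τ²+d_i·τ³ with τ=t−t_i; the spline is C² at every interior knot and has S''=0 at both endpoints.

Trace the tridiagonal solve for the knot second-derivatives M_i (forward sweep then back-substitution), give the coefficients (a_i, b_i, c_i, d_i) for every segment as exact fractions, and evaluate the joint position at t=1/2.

Δ: Δ0=-1, Δ1=-5/3, Δ2=2, Δ3=2/3, Δ4=-7/3
row 1: diag=10, rhs=-4; c'=3/10, d'=-2/5
row 2: denom=10−3·3/10=91/10; d'=(22−3·-2/5)/(91/10)=232/91
row 3: denom=10−2·20/91=870/91; d'=(-8−2·232/91)/(870/91)=-596/435
row 4: denom=12−3·91/290=3207/290; d'=(-18−3·-596/435)/(3207/290)=-4028/3207
back: M4=-4028/3207
back: M3=-596/435−91/290·-4028/3207=-3130/3207
back: M2=232/91−20/91·-3130/3207=8864/3207
back: M1=-2/5−3/10·8864/3207=-1314/1069
M: M0=0, M1=-1314/1069, M2=8864/3207, M3=-3130/3207, M4=-4028/3207, M5=0
seg 0: a=4, c=M0/2=0, d=(M1−M0)/(6·2)=-219/2138, b=Δ0−h0·(2M0+M1)/6=-631/1069
seg 1: a=2, c=M1/2=-657/1069, d=(M2−M1)/(6·3)=6403/28863, b=Δ1−h1·(2M1+M2)/6=-1945/1069
seg 2: a=-3, c=M2/2=4432/3207, d=(M3−M2)/(6·2)=-1999/6414, b=Δ2−h2·(2M2+M3)/6=516/1069
seg 3: a=1, c=M3/2=-1565/3207, d=(M4−M3)/(6·3)=-449/28863, b=Δ3−h3·(2M3+M4)/6=7282/3207
seg 4: a=3, c=M4/2=-2014/3207, d=(M5−M4)/(6·3)=2014/28863, b=Δ4−h4·(2M4+M5)/6=-3455/3207
t_q=1/2 → seg 0, τ=1/2; S=4+-631/1069·τ+0·τ²+-219/2138·τ³=63149/17104

  seg 0: a=4 b=-631/1069 c=0 d=-219/2138
  seg 1: a=2 b=-1945/1069 c=-657/1069 d=6403/28863
  seg 2: a=-3 b=516/1069 c=4432/3207 d=-1999/6414
  seg 3: a=1 b=7282/3207 c=-1565/3207 d=-449/28863
  seg 4: a=3 b=-3455/3207 c=-2014/3207 d=2014/28863
S(1/2) = 63149/17104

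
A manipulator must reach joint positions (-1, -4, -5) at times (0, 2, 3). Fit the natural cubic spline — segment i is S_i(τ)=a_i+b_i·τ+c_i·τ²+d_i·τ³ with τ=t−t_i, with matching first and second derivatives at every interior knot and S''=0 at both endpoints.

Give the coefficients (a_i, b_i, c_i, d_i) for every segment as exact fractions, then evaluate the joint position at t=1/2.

  seg 0: a=-1 b=-5/3 c=0 d=1/24
  seg 1: a=-4 b=-7/6 c=1/4 d=-1/12
S(1/2) = -117/64

Δ: Δ0=-3/2, Δ1=-1
row 1: diag=6, rhs=3; c'=1/6, d'=1/2
back: M1=1/2
M: M0=0, M1=1/2, M2=0
seg 0: a=-1, c=M0/2=0, d=(M1−M0)/(6·2)=1/24, b=Δ0−h0·(2M0+M1)/6=-5/3
seg 1: a=-4, c=M1/2=1/4, d=(M2−M1)/(6·1)=-1/12, b=Δ1−h1·(2M1+M2)/6=-7/6
t_q=1/2 → seg 0, τ=1/2; S=-1+-5/3·τ+0·τ²+1/24·τ³=-117/64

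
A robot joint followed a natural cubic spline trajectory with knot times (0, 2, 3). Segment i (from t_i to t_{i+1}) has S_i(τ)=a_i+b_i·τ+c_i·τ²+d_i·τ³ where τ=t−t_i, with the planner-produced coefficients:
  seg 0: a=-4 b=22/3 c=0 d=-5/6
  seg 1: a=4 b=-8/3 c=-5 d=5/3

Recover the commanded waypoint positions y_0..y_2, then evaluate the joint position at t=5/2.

y_0=-4 y_1=4 y_2=-2
S(5/2) = 13/8

y_0 = S_0(0) = a_0 = -4
y_1 = S_1(0) = a_1 = 4
y_2 = S_1(1) = -2
t_q=5/2 is in segment 1 (τ=1/2); S_1(τ)=13/8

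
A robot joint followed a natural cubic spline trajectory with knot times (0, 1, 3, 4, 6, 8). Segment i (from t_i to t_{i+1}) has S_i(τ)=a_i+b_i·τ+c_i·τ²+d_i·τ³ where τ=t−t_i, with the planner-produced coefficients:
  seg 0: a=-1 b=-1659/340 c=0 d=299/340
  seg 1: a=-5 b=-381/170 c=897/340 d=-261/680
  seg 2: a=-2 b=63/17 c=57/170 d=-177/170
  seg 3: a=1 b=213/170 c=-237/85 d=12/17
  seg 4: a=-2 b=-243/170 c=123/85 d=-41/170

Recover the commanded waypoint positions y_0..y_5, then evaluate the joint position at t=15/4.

y_0 = S_0(0) = a_0 = -1
y_1 = S_1(0) = a_1 = -5
y_2 = S_2(0) = a_2 = -2
y_3 = S_3(0) = a_3 = 1
y_4 = S_4(0) = a_4 = -2
y_5 = S_4(2) = -1
t_q=15/4 is in segment 2 (τ=3/4); S_2(τ)=5753/10880

y_0=-1 y_1=-5 y_2=-2 y_3=1 y_4=-2 y_5=-1
S(15/4) = 5753/10880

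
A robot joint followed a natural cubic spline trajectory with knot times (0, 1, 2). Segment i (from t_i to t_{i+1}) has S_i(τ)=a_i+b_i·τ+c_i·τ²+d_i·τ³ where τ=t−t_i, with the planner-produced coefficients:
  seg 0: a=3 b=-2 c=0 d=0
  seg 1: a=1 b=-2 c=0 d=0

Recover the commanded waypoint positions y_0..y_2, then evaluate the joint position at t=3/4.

y_0 = S_0(0) = a_0 = 3
y_1 = S_1(0) = a_1 = 1
y_2 = S_1(1) = -1
t_q=3/4 is in segment 0 (τ=3/4); S_0(τ)=3/2

y_0=3 y_1=1 y_2=-1
S(3/4) = 3/2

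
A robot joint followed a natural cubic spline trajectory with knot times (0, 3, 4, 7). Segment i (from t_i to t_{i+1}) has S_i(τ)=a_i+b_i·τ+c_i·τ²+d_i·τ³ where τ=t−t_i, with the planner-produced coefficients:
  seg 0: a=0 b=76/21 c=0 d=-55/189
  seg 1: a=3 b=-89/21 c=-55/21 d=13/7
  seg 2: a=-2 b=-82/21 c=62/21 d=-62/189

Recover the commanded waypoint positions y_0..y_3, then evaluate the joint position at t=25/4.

y_0=0 y_1=3 y_2=-2 y_3=4
S(25/4) = 95/224

y_0 = S_0(0) = a_0 = 0
y_1 = S_1(0) = a_1 = 3
y_2 = S_2(0) = a_2 = -2
y_3 = S_2(3) = 4
t_q=25/4 is in segment 2 (τ=9/4); S_2(τ)=95/224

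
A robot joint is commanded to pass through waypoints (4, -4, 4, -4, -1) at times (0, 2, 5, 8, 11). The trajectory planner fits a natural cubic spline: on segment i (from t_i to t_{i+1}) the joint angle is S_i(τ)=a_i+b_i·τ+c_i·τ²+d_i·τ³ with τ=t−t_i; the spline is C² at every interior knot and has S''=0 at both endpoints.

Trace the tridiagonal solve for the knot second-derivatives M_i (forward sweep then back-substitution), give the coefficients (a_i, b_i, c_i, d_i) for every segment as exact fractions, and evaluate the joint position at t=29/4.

Δ: Δ0=-4, Δ1=8/3, Δ2=-8/3, Δ3=1
row 1: diag=10, rhs=40; c'=3/10, d'=4
row 2: denom=12−3·3/10=111/10; d'=(-32−3·4)/(111/10)=-440/111
row 3: denom=12−3·10/37=414/37; d'=(22−3·-440/111)/(414/37)=209/69
back: M3=209/69
back: M2=-440/111−10/37·209/69=-110/23
back: M1=4−3/10·-110/23=125/23
M: M0=0, M1=125/23, M2=-110/23, M3=209/69, M4=0
seg 0: a=4, c=M0/2=0, d=(M1−M0)/(6·2)=125/276, b=Δ0−h0·(2M0+M1)/6=-401/69
seg 1: a=-4, c=M1/2=125/46, d=(M2−M1)/(6·3)=-235/414, b=Δ1−h1·(2M1+M2)/6=-26/69
seg 2: a=4, c=M2/2=-55/23, d=(M3−M2)/(6·3)=539/1242, b=Δ2−h2·(2M2+M3)/6=83/138
seg 3: a=-4, c=M3/2=209/138, d=(M4−M3)/(6·3)=-209/1242, b=Δ3−h3·(2M3+M4)/6=-140/69
t_q=29/4 → seg 2, τ=9/4; S=4+83/138·τ+-55/23·τ²+539/1242·τ³=-5327/2944

  seg 0: a=4 b=-401/69 c=0 d=125/276
  seg 1: a=-4 b=-26/69 c=125/46 d=-235/414
  seg 2: a=4 b=83/138 c=-55/23 d=539/1242
  seg 3: a=-4 b=-140/69 c=209/138 d=-209/1242
S(29/4) = -5327/2944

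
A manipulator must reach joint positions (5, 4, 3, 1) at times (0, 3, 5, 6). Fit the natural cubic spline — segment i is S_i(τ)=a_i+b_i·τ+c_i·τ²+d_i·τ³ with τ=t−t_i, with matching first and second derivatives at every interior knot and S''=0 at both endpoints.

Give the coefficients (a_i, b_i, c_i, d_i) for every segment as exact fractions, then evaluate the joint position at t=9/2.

  seg 0: a=5 b=-37/84 c=0 d=1/84
  seg 1: a=4 b=-5/42 c=3/28 d=-25/168
  seg 2: a=3 b=-31/21 c=-11/14 d=11/42
S(9/2) = 1595/448

Δ: Δ0=-1/3, Δ1=-1/2, Δ2=-2
row 1: diag=10, rhs=-1; c'=1/5, d'=-1/10
row 2: denom=6−2·1/5=28/5; d'=(-9−2·-1/10)/(28/5)=-11/7
back: M2=-11/7
back: M1=-1/10−1/5·-11/7=3/14
M: M0=0, M1=3/14, M2=-11/7, M3=0
seg 0: a=5, c=M0/2=0, d=(M1−M0)/(6·3)=1/84, b=Δ0−h0·(2M0+M1)/6=-37/84
seg 1: a=4, c=M1/2=3/28, d=(M2−M1)/(6·2)=-25/168, b=Δ1−h1·(2M1+M2)/6=-5/42
seg 2: a=3, c=M2/2=-11/14, d=(M3−M2)/(6·1)=11/42, b=Δ2−h2·(2M2+M3)/6=-31/21
t_q=9/2 → seg 1, τ=3/2; S=4+-5/42·τ+3/28·τ²+-25/168·τ³=1595/448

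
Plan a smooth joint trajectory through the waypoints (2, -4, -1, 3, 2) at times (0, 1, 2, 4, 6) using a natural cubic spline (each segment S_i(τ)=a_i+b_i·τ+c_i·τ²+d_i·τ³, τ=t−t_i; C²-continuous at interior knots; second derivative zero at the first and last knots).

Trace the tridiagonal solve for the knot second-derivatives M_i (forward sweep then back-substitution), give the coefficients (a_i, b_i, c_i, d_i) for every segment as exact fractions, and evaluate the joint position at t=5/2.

Δ: Δ0=-6, Δ1=3, Δ2=2, Δ3=-1/2
row 1: diag=4, rhs=54; c'=1/4, d'=27/2
row 2: denom=6−1·1/4=23/4; d'=(-6−1·27/2)/(23/4)=-78/23
row 3: denom=8−2·8/23=168/23; d'=(-15−2·-78/23)/(168/23)=-9/8
back: M3=-9/8
back: M2=-78/23−8/23·-9/8=-3
back: M1=27/2−1/4·-3=57/4
M: M0=0, M1=57/4, M2=-3, M3=-9/8, M4=0
seg 0: a=2, c=M0/2=0, d=(M1−M0)/(6·1)=19/8, b=Δ0−h0·(2M0+M1)/6=-67/8
seg 1: a=-4, c=M1/2=57/8, d=(M2−M1)/(6·1)=-23/8, b=Δ1−h1·(2M1+M2)/6=-5/4
seg 2: a=-1, c=M2/2=-3/2, d=(M3−M2)/(6·2)=5/32, b=Δ2−h2·(2M2+M3)/6=35/8
seg 3: a=3, c=M3/2=-9/16, d=(M4−M3)/(6·2)=3/32, b=Δ3−h3·(2M3+M4)/6=1/4
t_q=5/2 → seg 2, τ=1/2; S=-1+35/8·τ+-3/2·τ²+5/32·τ³=213/256

  seg 0: a=2 b=-67/8 c=0 d=19/8
  seg 1: a=-4 b=-5/4 c=57/8 d=-23/8
  seg 2: a=-1 b=35/8 c=-3/2 d=5/32
  seg 3: a=3 b=1/4 c=-9/16 d=3/32
S(5/2) = 213/256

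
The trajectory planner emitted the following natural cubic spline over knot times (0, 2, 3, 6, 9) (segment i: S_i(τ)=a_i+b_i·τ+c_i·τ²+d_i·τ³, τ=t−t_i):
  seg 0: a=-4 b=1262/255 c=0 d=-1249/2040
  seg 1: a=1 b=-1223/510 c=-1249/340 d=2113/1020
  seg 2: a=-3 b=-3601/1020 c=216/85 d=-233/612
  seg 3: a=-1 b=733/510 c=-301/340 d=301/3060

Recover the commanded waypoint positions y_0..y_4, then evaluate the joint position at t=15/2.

y_0=-4 y_1=1 y_2=-3 y_3=-1 y_4=-2
S(15/2) = -1371/2720

y_0 = S_0(0) = a_0 = -4
y_1 = S_1(0) = a_1 = 1
y_2 = S_2(0) = a_2 = -3
y_3 = S_3(0) = a_3 = -1
y_4 = S_3(3) = -2
t_q=15/2 is in segment 3 (τ=3/2); S_3(τ)=-1371/2720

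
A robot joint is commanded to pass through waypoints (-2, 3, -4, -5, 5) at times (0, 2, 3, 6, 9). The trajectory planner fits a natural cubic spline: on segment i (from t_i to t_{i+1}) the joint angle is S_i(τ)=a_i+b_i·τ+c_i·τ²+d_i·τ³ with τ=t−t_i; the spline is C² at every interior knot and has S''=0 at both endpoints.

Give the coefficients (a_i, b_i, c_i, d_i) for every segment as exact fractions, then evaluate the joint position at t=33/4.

Δ: Δ0=5/2, Δ1=-7, Δ2=-1/3, Δ3=10/3
row 1: diag=6, rhs=-57; c'=1/6, d'=-19/2
row 2: denom=8−1·1/6=47/6; d'=(40−1·-19/2)/(47/6)=297/47
row 3: denom=12−3·18/47=510/47; d'=(22−3·297/47)/(510/47)=143/510
back: M3=143/510
back: M2=297/47−18/47·143/510=528/85
back: M1=-19/2−1/6·528/85=-1791/170
M: M0=0, M1=-1791/170, M2=528/85, M3=143/510, M4=0
seg 0: a=-2, c=M0/2=0, d=(M1−M0)/(6·2)=-597/680, b=Δ0−h0·(2M0+M1)/6=511/85
seg 1: a=3, c=M1/2=-1791/340, d=(M2−M1)/(6·1)=949/340, b=Δ1−h1·(2M1+M2)/6=-769/170
seg 2: a=-4, c=M2/2=264/85, d=(M3−M2)/(6·3)=-605/1836, b=Δ2−h2·(2M2+M3)/6=-2273/340
seg 3: a=-5, c=M3/2=143/1020, d=(M4−M3)/(6·3)=-143/9180, b=Δ3−h3·(2M3+M4)/6=519/170
t_q=33/4 → seg 3, τ=9/4; S=-5+519/170·τ+143/1020·τ²+-143/9180·τ³=10451/4352

  seg 0: a=-2 b=511/85 c=0 d=-597/680
  seg 1: a=3 b=-769/170 c=-1791/340 d=949/340
  seg 2: a=-4 b=-2273/340 c=264/85 d=-605/1836
  seg 3: a=-5 b=519/170 c=143/1020 d=-143/9180
S(33/4) = 10451/4352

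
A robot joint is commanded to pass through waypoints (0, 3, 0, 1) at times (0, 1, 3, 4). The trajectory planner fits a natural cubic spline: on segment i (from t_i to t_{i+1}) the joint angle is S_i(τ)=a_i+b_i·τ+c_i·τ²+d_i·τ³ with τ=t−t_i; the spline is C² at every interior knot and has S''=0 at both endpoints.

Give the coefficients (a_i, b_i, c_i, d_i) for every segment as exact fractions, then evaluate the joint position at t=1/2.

Δ: Δ0=3, Δ1=-3/2, Δ2=1
row 1: diag=6, rhs=-27; c'=1/3, d'=-9/2
row 2: denom=6−2·1/3=16/3; d'=(15−2·-9/2)/(16/3)=9/2
back: M2=9/2
back: M1=-9/2−1/3·9/2=-6
M: M0=0, M1=-6, M2=9/2, M3=0
seg 0: a=0, c=M0/2=0, d=(M1−M0)/(6·1)=-1, b=Δ0−h0·(2M0+M1)/6=4
seg 1: a=3, c=M1/2=-3, d=(M2−M1)/(6·2)=7/8, b=Δ1−h1·(2M1+M2)/6=1
seg 2: a=0, c=M2/2=9/4, d=(M3−M2)/(6·1)=-3/4, b=Δ2−h2·(2M2+M3)/6=-1/2
t_q=1/2 → seg 0, τ=1/2; S=0+4·τ+0·τ²+-1·τ³=15/8

  seg 0: a=0 b=4 c=0 d=-1
  seg 1: a=3 b=1 c=-3 d=7/8
  seg 2: a=0 b=-1/2 c=9/4 d=-3/4
S(1/2) = 15/8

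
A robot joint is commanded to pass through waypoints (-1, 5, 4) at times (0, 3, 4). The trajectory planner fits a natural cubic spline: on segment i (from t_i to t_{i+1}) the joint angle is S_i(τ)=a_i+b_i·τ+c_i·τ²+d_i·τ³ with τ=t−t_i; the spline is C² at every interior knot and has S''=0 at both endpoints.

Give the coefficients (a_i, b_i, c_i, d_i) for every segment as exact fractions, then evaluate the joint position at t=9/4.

  seg 0: a=-1 b=25/8 c=0 d=-1/8
  seg 1: a=5 b=-1/4 c=-9/8 d=3/8
S(9/4) = 2359/512

Δ: Δ0=2, Δ1=-1
row 1: diag=8, rhs=-18; c'=1/8, d'=-9/4
back: M1=-9/4
M: M0=0, M1=-9/4, M2=0
seg 0: a=-1, c=M0/2=0, d=(M1−M0)/(6·3)=-1/8, b=Δ0−h0·(2M0+M1)/6=25/8
seg 1: a=5, c=M1/2=-9/8, d=(M2−M1)/(6·1)=3/8, b=Δ1−h1·(2M1+M2)/6=-1/4
t_q=9/4 → seg 0, τ=9/4; S=-1+25/8·τ+0·τ²+-1/8·τ³=2359/512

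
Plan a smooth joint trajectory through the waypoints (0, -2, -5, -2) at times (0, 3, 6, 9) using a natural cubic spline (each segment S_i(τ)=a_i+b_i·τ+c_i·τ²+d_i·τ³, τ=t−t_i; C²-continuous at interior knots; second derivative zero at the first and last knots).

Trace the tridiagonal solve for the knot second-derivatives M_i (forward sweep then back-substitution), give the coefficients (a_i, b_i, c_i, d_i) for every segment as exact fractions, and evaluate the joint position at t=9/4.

  seg 0: a=0 b=-4/9 c=0 d=-2/81
  seg 1: a=-2 b=-10/9 c=-2/9 d=7/81
  seg 2: a=-5 b=-1/9 c=5/9 d=-5/81
S(9/4) = -41/32

Δ: Δ0=-2/3, Δ1=-1, Δ2=1
row 1: diag=12, rhs=-2; c'=1/4, d'=-1/6
row 2: denom=12−3·1/4=45/4; d'=(12−3·-1/6)/(45/4)=10/9
back: M2=10/9
back: M1=-1/6−1/4·10/9=-4/9
M: M0=0, M1=-4/9, M2=10/9, M3=0
seg 0: a=0, c=M0/2=0, d=(M1−M0)/(6·3)=-2/81, b=Δ0−h0·(2M0+M1)/6=-4/9
seg 1: a=-2, c=M1/2=-2/9, d=(M2−M1)/(6·3)=7/81, b=Δ1−h1·(2M1+M2)/6=-10/9
seg 2: a=-5, c=M2/2=5/9, d=(M3−M2)/(6·3)=-5/81, b=Δ2−h2·(2M2+M3)/6=-1/9
t_q=9/4 → seg 0, τ=9/4; S=0+-4/9·τ+0·τ²+-2/81·τ³=-41/32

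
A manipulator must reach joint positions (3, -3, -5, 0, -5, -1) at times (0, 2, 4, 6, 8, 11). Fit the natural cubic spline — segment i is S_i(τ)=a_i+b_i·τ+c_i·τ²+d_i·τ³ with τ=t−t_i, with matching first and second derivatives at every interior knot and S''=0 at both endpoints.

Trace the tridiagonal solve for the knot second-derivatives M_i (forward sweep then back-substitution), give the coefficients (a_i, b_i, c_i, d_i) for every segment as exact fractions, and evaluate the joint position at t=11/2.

Δ: Δ0=-3, Δ1=-1, Δ2=5/2, Δ3=-5/2, Δ4=4/3
row 1: diag=8, rhs=12; c'=1/4, d'=3/2
row 2: denom=8−2·1/4=15/2; d'=(21−2·3/2)/(15/2)=12/5
row 3: denom=8−2·4/15=112/15; d'=(-30−2·12/5)/(112/15)=-261/56
row 4: denom=10−2·15/56=265/28; d'=(23−2·-261/56)/(265/28)=181/53
back: M4=181/53
back: M3=-261/56−15/56·181/53=-591/106
back: M2=12/5−4/15·-591/106=206/53
back: M1=3/2−1/4·206/53=28/53
M: M0=0, M1=28/53, M2=206/53, M3=-591/106, M4=181/53, M5=0
seg 0: a=3, c=M0/2=0, d=(M1−M0)/(6·2)=7/159, b=Δ0−h0·(2M0+M1)/6=-505/159
seg 1: a=-3, c=M1/2=14/53, d=(M2−M1)/(6·2)=89/318, b=Δ1−h1·(2M1+M2)/6=-421/159
seg 2: a=-5, c=M2/2=103/53, d=(M3−M2)/(6·2)=-1003/1272, b=Δ2−h2·(2M2+M3)/6=281/159
seg 3: a=0, c=M3/2=-591/212, d=(M4−M3)/(6·2)=953/1272, b=Δ3−h3·(2M3+M4)/6=25/318
seg 4: a=-5, c=M4/2=181/106, d=(M5−M4)/(6·3)=-181/954, b=Δ4−h4·(2M4+M5)/6=-331/159
t_q=11/2 → seg 2, τ=3/2; S=-5+281/159·τ+103/53·τ²+-1003/1272·τ³=-2163/3392

  seg 0: a=3 b=-505/159 c=0 d=7/159
  seg 1: a=-3 b=-421/159 c=14/53 d=89/318
  seg 2: a=-5 b=281/159 c=103/53 d=-1003/1272
  seg 3: a=0 b=25/318 c=-591/212 d=953/1272
  seg 4: a=-5 b=-331/159 c=181/106 d=-181/954
S(11/2) = -2163/3392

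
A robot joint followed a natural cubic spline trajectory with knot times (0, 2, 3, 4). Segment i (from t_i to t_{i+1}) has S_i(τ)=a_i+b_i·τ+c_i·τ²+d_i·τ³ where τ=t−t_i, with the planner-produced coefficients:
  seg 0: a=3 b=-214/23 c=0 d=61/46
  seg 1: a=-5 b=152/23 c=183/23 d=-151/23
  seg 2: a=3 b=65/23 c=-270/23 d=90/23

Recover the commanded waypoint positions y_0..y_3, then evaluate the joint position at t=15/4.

y_0 = S_0(0) = a_0 = 3
y_1 = S_1(0) = a_1 = -5
y_2 = S_2(0) = a_2 = 3
y_3 = S_2(1) = -2
t_q=15/4 is in segment 2 (τ=3/4); S_2(τ)=123/736

y_0=3 y_1=-5 y_2=3 y_3=-2
S(15/4) = 123/736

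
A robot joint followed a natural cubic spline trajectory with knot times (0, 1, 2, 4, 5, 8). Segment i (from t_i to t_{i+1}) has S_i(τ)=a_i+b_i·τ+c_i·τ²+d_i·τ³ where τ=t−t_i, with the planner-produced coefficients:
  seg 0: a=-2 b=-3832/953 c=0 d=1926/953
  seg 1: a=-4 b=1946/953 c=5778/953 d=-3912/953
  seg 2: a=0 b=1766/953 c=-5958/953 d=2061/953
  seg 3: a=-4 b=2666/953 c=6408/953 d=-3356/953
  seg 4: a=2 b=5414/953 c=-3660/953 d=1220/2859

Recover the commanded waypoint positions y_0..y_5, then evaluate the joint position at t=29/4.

y_0 = S_0(0) = a_0 = -2
y_1 = S_1(0) = a_1 = -4
y_2 = S_2(0) = a_2 = 0
y_3 = S_3(0) = a_3 = -4
y_4 = S_4(0) = a_4 = 2
y_5 = S_4(3) = -4
t_q=29/4 is in segment 4 (τ=9/4); S_4(τ)=3055/15248

y_0=-2 y_1=-4 y_2=0 y_3=-4 y_4=2 y_5=-4
S(29/4) = 3055/15248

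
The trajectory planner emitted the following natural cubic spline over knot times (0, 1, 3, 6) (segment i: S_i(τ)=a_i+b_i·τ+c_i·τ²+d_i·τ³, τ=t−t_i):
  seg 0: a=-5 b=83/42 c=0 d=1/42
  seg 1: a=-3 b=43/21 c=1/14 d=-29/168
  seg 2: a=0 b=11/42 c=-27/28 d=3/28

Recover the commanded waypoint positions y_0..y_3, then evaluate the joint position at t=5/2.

y_0=-5 y_1=-3 y_2=0 y_3=-5
S(5/2) = -157/448

y_0 = S_0(0) = a_0 = -5
y_1 = S_1(0) = a_1 = -3
y_2 = S_2(0) = a_2 = 0
y_3 = S_2(3) = -5
t_q=5/2 is in segment 1 (τ=3/2); S_1(τ)=-157/448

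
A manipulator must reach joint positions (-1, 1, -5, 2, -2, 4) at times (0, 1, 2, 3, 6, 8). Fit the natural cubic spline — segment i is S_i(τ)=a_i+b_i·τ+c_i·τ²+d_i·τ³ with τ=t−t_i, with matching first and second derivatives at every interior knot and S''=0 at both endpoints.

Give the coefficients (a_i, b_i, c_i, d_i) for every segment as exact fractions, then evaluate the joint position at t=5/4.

  seg 0: a=-1 b=15784/3075 c=0 d=-9634/3075
  seg 1: a=1 b=-13118/3075 c=-9634/1025 d=4714/615
  seg 2: a=-5 b=-212/3075 c=13936/1025 d=-20071/3075
  seg 3: a=2 b=23191/3075 c=-1227/205 d=9308/9225
  seg 4: a=-2 b=-3467/3075 c=3173/1025 d=-3173/6150
S(5/4) = -17521/32800

Δ: Δ0=2, Δ1=-6, Δ2=7, Δ3=-4/3, Δ4=3
row 1: diag=4, rhs=-48; c'=1/4, d'=-12
row 2: denom=4−1·1/4=15/4; d'=(78−1·-12)/(15/4)=24
row 3: denom=8−1·4/15=116/15; d'=(-50−1·24)/(116/15)=-555/58
row 4: denom=10−3·45/116=1025/116; d'=(26−3·-555/58)/(1025/116)=6346/1025
back: M4=6346/1025
back: M3=-555/58−45/116·6346/1025=-2454/205
back: M2=24−4/15·-2454/205=27872/1025
back: M1=-12−1/4·27872/1025=-19268/1025
M: M0=0, M1=-19268/1025, M2=27872/1025, M3=-2454/205, M4=6346/1025, M5=0
seg 0: a=-1, c=M0/2=0, d=(M1−M0)/(6·1)=-9634/3075, b=Δ0−h0·(2M0+M1)/6=15784/3075
seg 1: a=1, c=M1/2=-9634/1025, d=(M2−M1)/(6·1)=4714/615, b=Δ1−h1·(2M1+M2)/6=-13118/3075
seg 2: a=-5, c=M2/2=13936/1025, d=(M3−M2)/(6·1)=-20071/3075, b=Δ2−h2·(2M2+M3)/6=-212/3075
seg 3: a=2, c=M3/2=-1227/205, d=(M4−M3)/(6·3)=9308/9225, b=Δ3−h3·(2M3+M4)/6=23191/3075
seg 4: a=-2, c=M4/2=3173/1025, d=(M5−M4)/(6·2)=-3173/6150, b=Δ4−h4·(2M4+M5)/6=-3467/3075
t_q=5/4 → seg 1, τ=1/4; S=1+-13118/3075·τ+-9634/1025·τ²+4714/615·τ³=-17521/32800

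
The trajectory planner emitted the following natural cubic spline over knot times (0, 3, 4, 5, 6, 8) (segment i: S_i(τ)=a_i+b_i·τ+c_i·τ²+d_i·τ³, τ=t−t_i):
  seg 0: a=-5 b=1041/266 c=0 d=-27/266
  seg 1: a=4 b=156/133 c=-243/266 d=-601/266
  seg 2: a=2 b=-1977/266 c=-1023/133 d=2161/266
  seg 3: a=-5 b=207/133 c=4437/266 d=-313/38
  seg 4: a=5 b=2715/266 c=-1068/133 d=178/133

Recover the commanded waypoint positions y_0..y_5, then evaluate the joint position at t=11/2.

y_0 = S_0(0) = a_0 = -5
y_1 = S_1(0) = a_1 = 4
y_2 = S_2(0) = a_2 = 2
y_3 = S_3(0) = a_3 = -5
y_4 = S_4(0) = a_4 = 5
y_5 = S_4(2) = 4
t_q=11/2 is in segment 3 (τ=1/2); S_3(τ)=-2301/2128

y_0=-5 y_1=4 y_2=2 y_3=-5 y_4=5 y_5=4
S(11/2) = -2301/2128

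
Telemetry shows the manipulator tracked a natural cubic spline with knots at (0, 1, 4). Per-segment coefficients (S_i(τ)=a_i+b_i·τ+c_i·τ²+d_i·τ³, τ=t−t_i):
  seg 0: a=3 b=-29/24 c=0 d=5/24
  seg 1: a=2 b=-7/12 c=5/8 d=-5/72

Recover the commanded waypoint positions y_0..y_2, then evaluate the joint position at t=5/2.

y_0=3 y_1=2 y_2=4
S(5/2) = 147/64

y_0 = S_0(0) = a_0 = 3
y_1 = S_1(0) = a_1 = 2
y_2 = S_1(3) = 4
t_q=5/2 is in segment 1 (τ=3/2); S_1(τ)=147/64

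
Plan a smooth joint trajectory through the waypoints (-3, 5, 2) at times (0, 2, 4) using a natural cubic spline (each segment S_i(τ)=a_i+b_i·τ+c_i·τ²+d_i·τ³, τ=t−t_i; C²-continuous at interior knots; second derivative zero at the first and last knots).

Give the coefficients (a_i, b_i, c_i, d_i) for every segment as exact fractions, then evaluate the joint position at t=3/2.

Δ: Δ0=4, Δ1=-3/2
row 1: diag=8, rhs=-33; c'=1/4, d'=-33/8
back: M1=-33/8
M: M0=0, M1=-33/8, M2=0
seg 0: a=-3, c=M0/2=0, d=(M1−M0)/(6·2)=-11/32, b=Δ0−h0·(2M0+M1)/6=43/8
seg 1: a=5, c=M1/2=-33/16, d=(M2−M1)/(6·2)=11/32, b=Δ1−h1·(2M1+M2)/6=5/4
t_q=3/2 → seg 0, τ=3/2; S=-3+43/8·τ+0·τ²+-11/32·τ³=999/256

  seg 0: a=-3 b=43/8 c=0 d=-11/32
  seg 1: a=5 b=5/4 c=-33/16 d=11/32
S(3/2) = 999/256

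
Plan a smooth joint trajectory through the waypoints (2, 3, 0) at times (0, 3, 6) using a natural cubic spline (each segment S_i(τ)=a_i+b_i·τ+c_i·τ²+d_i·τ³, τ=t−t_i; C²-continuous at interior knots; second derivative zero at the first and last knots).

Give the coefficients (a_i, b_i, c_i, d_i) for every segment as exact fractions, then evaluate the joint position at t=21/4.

Δ: Δ0=1/3, Δ1=-1
row 1: diag=12, rhs=-8; c'=1/4, d'=-2/3
back: M1=-2/3
M: M0=0, M1=-2/3, M2=0
seg 0: a=2, c=M0/2=0, d=(M1−M0)/(6·3)=-1/27, b=Δ0−h0·(2M0+M1)/6=2/3
seg 1: a=3, c=M1/2=-1/3, d=(M2−M1)/(6·3)=1/27, b=Δ1−h1·(2M1+M2)/6=-1/3
t_q=21/4 → seg 1, τ=9/4; S=3+-1/3·τ+-1/3·τ²+1/27·τ³=63/64

  seg 0: a=2 b=2/3 c=0 d=-1/27
  seg 1: a=3 b=-1/3 c=-1/3 d=1/27
S(21/4) = 63/64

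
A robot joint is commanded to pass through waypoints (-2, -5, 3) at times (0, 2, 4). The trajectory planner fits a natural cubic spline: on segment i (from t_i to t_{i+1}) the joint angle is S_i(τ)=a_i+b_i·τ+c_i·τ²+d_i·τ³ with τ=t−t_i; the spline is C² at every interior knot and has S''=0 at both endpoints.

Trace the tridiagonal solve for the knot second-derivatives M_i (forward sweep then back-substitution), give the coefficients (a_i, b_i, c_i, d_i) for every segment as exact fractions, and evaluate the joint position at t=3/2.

  seg 0: a=-2 b=-23/8 c=0 d=11/32
  seg 1: a=-5 b=5/4 c=33/16 d=-11/32
S(3/2) = -1319/256

Δ: Δ0=-3/2, Δ1=4
row 1: diag=8, rhs=33; c'=1/4, d'=33/8
back: M1=33/8
M: M0=0, M1=33/8, M2=0
seg 0: a=-2, c=M0/2=0, d=(M1−M0)/(6·2)=11/32, b=Δ0−h0·(2M0+M1)/6=-23/8
seg 1: a=-5, c=M1/2=33/16, d=(M2−M1)/(6·2)=-11/32, b=Δ1−h1·(2M1+M2)/6=5/4
t_q=3/2 → seg 0, τ=3/2; S=-2+-23/8·τ+0·τ²+11/32·τ³=-1319/256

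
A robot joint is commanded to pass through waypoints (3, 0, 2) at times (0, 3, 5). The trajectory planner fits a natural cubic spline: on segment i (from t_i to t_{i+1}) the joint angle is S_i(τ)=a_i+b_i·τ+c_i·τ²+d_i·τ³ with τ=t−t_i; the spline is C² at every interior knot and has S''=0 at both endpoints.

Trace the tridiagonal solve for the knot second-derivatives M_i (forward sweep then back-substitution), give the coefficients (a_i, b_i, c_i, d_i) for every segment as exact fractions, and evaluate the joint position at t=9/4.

  seg 0: a=3 b=-8/5 c=0 d=1/15
  seg 1: a=0 b=1/5 c=3/5 d=-1/10
S(9/4) = 51/320

Δ: Δ0=-1, Δ1=1
row 1: diag=10, rhs=12; c'=1/5, d'=6/5
back: M1=6/5
M: M0=0, M1=6/5, M2=0
seg 0: a=3, c=M0/2=0, d=(M1−M0)/(6·3)=1/15, b=Δ0−h0·(2M0+M1)/6=-8/5
seg 1: a=0, c=M1/2=3/5, d=(M2−M1)/(6·2)=-1/10, b=Δ1−h1·(2M1+M2)/6=1/5
t_q=9/4 → seg 0, τ=9/4; S=3+-8/5·τ+0·τ²+1/15·τ³=51/320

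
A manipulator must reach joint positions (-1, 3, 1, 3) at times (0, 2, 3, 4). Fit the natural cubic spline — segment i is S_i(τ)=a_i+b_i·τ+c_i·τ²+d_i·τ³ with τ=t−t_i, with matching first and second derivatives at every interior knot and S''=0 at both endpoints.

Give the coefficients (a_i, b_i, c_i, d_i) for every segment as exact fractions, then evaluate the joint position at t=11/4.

Δ: Δ0=2, Δ1=-2, Δ2=2
row 1: diag=6, rhs=-24; c'=1/6, d'=-4
row 2: denom=4−1·1/6=23/6; d'=(24−1·-4)/(23/6)=168/23
back: M2=168/23
back: M1=-4−1/6·168/23=-120/23
M: M0=0, M1=-120/23, M2=168/23, M3=0
seg 0: a=-1, c=M0/2=0, d=(M1−M0)/(6·2)=-10/23, b=Δ0−h0·(2M0+M1)/6=86/23
seg 1: a=3, c=M1/2=-60/23, d=(M2−M1)/(6·1)=48/23, b=Δ1−h1·(2M1+M2)/6=-34/23
seg 2: a=1, c=M2/2=84/23, d=(M3−M2)/(6·1)=-28/23, b=Δ2−h2·(2M2+M3)/6=-10/23
t_q=11/4 → seg 1, τ=3/4; S=3+-34/23·τ+-60/23·τ²+48/23·τ³=30/23

  seg 0: a=-1 b=86/23 c=0 d=-10/23
  seg 1: a=3 b=-34/23 c=-60/23 d=48/23
  seg 2: a=1 b=-10/23 c=84/23 d=-28/23
S(11/4) = 30/23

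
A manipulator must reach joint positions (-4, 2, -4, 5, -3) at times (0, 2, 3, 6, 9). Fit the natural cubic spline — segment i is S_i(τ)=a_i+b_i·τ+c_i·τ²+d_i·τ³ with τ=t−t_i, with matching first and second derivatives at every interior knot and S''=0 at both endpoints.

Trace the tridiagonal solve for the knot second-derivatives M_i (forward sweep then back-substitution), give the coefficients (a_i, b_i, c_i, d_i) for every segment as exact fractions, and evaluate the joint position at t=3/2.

Δ: Δ0=3, Δ1=-6, Δ2=3, Δ3=-8/3
row 1: diag=6, rhs=-54; c'=1/6, d'=-9
row 2: denom=8−1·1/6=47/6; d'=(54−1·-9)/(47/6)=378/47
row 3: denom=12−3·18/47=510/47; d'=(-34−3·378/47)/(510/47)=-1366/255
back: M3=-1366/255
back: M2=378/47−18/47·-1366/255=858/85
back: M1=-9−1/6·858/85=-908/85
M: M0=0, M1=-908/85, M2=858/85, M3=-1366/255, M4=0
seg 0: a=-4, c=M0/2=0, d=(M1−M0)/(6·2)=-227/255, b=Δ0−h0·(2M0+M1)/6=1673/255
seg 1: a=2, c=M1/2=-454/85, d=(M2−M1)/(6·1)=883/255, b=Δ1−h1·(2M1+M2)/6=-1051/255
seg 2: a=-4, c=M2/2=429/85, d=(M3−M2)/(6·3)=-394/459, b=Δ2−h2·(2M2+M3)/6=-1126/255
seg 3: a=5, c=M3/2=-683/255, d=(M4−M3)/(6·3)=683/2295, b=Δ3−h3·(2M3+M4)/6=686/255
t_q=3/2 → seg 0, τ=3/2; S=-4+1673/255·τ+0·τ²+-227/255·τ³=1929/680

  seg 0: a=-4 b=1673/255 c=0 d=-227/255
  seg 1: a=2 b=-1051/255 c=-454/85 d=883/255
  seg 2: a=-4 b=-1126/255 c=429/85 d=-394/459
  seg 3: a=5 b=686/255 c=-683/255 d=683/2295
S(3/2) = 1929/680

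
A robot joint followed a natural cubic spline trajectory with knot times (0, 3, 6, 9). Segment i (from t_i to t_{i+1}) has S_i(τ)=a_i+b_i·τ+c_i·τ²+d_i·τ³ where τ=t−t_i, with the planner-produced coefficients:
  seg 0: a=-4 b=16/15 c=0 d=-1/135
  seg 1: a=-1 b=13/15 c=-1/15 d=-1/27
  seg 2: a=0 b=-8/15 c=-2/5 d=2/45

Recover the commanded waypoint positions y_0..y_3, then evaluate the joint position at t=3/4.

y_0=-4 y_1=-1 y_2=0 y_3=-4
S(3/4) = -205/64

y_0 = S_0(0) = a_0 = -4
y_1 = S_1(0) = a_1 = -1
y_2 = S_2(0) = a_2 = 0
y_3 = S_2(3) = -4
t_q=3/4 is in segment 0 (τ=3/4); S_0(τ)=-205/64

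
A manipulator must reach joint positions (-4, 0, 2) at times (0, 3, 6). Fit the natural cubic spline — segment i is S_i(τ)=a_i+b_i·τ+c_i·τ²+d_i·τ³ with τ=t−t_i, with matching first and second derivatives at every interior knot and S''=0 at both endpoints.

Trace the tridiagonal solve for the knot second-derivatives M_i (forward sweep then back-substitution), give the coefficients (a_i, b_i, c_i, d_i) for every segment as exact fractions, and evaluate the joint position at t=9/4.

  seg 0: a=-4 b=3/2 c=0 d=-1/54
  seg 1: a=0 b=1 c=-1/6 d=1/54
S(9/4) = -107/128

Δ: Δ0=4/3, Δ1=2/3
row 1: diag=12, rhs=-4; c'=1/4, d'=-1/3
back: M1=-1/3
M: M0=0, M1=-1/3, M2=0
seg 0: a=-4, c=M0/2=0, d=(M1−M0)/(6·3)=-1/54, b=Δ0−h0·(2M0+M1)/6=3/2
seg 1: a=0, c=M1/2=-1/6, d=(M2−M1)/(6·3)=1/54, b=Δ1−h1·(2M1+M2)/6=1
t_q=9/4 → seg 0, τ=9/4; S=-4+3/2·τ+0·τ²+-1/54·τ³=-107/128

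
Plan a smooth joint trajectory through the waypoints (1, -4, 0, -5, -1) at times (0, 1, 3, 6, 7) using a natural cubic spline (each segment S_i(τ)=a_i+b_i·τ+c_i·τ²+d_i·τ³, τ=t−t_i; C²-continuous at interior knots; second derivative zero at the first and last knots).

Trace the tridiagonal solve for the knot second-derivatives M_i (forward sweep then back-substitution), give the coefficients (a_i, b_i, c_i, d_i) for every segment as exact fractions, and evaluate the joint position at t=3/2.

  seg 0: a=1 b=-7679/1182 c=0 d=1769/1182
  seg 1: a=-4 b=-1186/591 c=1769/394 d=-2939/2364
  seg 2: a=0 b=611/591 c=-585/197 d=1223/1773
  seg 3: a=-5 b=1088/591 c=638/197 d=-638/591
S(3/2) = -25445/6304

Δ: Δ0=-5, Δ1=2, Δ2=-5/3, Δ3=4
row 1: diag=6, rhs=42; c'=1/3, d'=7
row 2: denom=10−2·1/3=28/3; d'=(-22−2·7)/(28/3)=-27/7
row 3: denom=8−3·9/28=197/28; d'=(34−3·-27/7)/(197/28)=1276/197
back: M3=1276/197
back: M2=-27/7−9/28·1276/197=-1170/197
back: M1=7−1/3·-1170/197=1769/197
M: M0=0, M1=1769/197, M2=-1170/197, M3=1276/197, M4=0
seg 0: a=1, c=M0/2=0, d=(M1−M0)/(6·1)=1769/1182, b=Δ0−h0·(2M0+M1)/6=-7679/1182
seg 1: a=-4, c=M1/2=1769/394, d=(M2−M1)/(6·2)=-2939/2364, b=Δ1−h1·(2M1+M2)/6=-1186/591
seg 2: a=0, c=M2/2=-585/197, d=(M3−M2)/(6·3)=1223/1773, b=Δ2−h2·(2M2+M3)/6=611/591
seg 3: a=-5, c=M3/2=638/197, d=(M4−M3)/(6·1)=-638/591, b=Δ3−h3·(2M3+M4)/6=1088/591
t_q=3/2 → seg 1, τ=1/2; S=-4+-1186/591·τ+1769/394·τ²+-2939/2364·τ³=-25445/6304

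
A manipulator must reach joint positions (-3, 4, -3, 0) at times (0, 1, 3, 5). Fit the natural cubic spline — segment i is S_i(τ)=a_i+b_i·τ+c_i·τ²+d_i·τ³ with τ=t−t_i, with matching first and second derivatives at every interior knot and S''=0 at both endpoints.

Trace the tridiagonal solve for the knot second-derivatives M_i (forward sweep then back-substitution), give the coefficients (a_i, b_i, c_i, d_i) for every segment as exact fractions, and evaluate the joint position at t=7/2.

Δ: Δ0=7, Δ1=-7/2, Δ2=3/2
row 1: diag=6, rhs=-63; c'=1/3, d'=-21/2
row 2: denom=8−2·1/3=22/3; d'=(30−2·-21/2)/(22/3)=153/22
back: M2=153/22
back: M1=-21/2−1/3·153/22=-141/11
M: M0=0, M1=-141/11, M2=153/22, M3=0
seg 0: a=-3, c=M0/2=0, d=(M1−M0)/(6·1)=-47/22, b=Δ0−h0·(2M0+M1)/6=201/22
seg 1: a=4, c=M1/2=-141/22, d=(M2−M1)/(6·2)=145/88, b=Δ1−h1·(2M1+M2)/6=30/11
seg 2: a=-3, c=M2/2=153/44, d=(M3−M2)/(6·2)=-51/88, b=Δ2−h2·(2M2+M3)/6=-69/22
t_q=7/2 → seg 2, τ=1/2; S=-3+-69/22·τ+153/44·τ²+-51/88·τ³=-2655/704

  seg 0: a=-3 b=201/22 c=0 d=-47/22
  seg 1: a=4 b=30/11 c=-141/22 d=145/88
  seg 2: a=-3 b=-69/22 c=153/44 d=-51/88
S(7/2) = -2655/704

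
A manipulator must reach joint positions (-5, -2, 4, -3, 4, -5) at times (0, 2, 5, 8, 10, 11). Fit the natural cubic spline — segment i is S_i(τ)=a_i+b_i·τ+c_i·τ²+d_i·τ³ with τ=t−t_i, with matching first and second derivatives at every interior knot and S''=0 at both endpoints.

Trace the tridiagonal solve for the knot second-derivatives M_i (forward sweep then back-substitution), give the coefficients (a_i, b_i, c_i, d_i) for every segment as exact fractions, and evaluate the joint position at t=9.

  seg 0: a=-5 b=1340/1419 c=0 d=1577/11352
  seg 1: a=-2 b=7411/2838 c=1577/1892 d=-17663/51084
  seg 2: a=4 b=-9781/5676 c=-3233/1419 d=35333/51084
  seg 3: a=-3 b=9313/2838 c=7467/1892 d=-21781/11352
  seg 4: a=4 b=-5614/1419 c=-7157/946 d=7157/2838
S(9) = 8739/3784

Δ: Δ0=3/2, Δ1=2, Δ2=-7/3, Δ3=7/2, Δ4=-9
row 1: diag=10, rhs=3; c'=3/10, d'=3/10
row 2: denom=12−3·3/10=111/10; d'=(-26−3·3/10)/(111/10)=-269/111
row 3: denom=10−3·10/37=340/37; d'=(35−3·-269/111)/(340/37)=23/5
row 4: denom=6−2·37/170=473/85; d'=(-75−2·23/5)/(473/85)=-7157/473
back: M4=-7157/473
back: M3=23/5−37/170·-7157/473=7467/946
back: M2=-269/111−10/37·7467/946=-6466/1419
back: M1=3/10−3/10·-6466/1419=1577/946
M: M0=0, M1=1577/946, M2=-6466/1419, M3=7467/946, M4=-7157/473, M5=0
seg 0: a=-5, c=M0/2=0, d=(M1−M0)/(6·2)=1577/11352, b=Δ0−h0·(2M0+M1)/6=1340/1419
seg 1: a=-2, c=M1/2=1577/1892, d=(M2−M1)/(6·3)=-17663/51084, b=Δ1−h1·(2M1+M2)/6=7411/2838
seg 2: a=4, c=M2/2=-3233/1419, d=(M3−M2)/(6·3)=35333/51084, b=Δ2−h2·(2M2+M3)/6=-9781/5676
seg 3: a=-3, c=M3/2=7467/1892, d=(M4−M3)/(6·2)=-21781/11352, b=Δ3−h3·(2M3+M4)/6=9313/2838
seg 4: a=4, c=M4/2=-7157/946, d=(M5−M4)/(6·1)=7157/2838, b=Δ4−h4·(2M4+M5)/6=-5614/1419
t_q=9 → seg 3, τ=1; S=-3+9313/2838·τ+7467/1892·τ²+-21781/11352·τ³=8739/3784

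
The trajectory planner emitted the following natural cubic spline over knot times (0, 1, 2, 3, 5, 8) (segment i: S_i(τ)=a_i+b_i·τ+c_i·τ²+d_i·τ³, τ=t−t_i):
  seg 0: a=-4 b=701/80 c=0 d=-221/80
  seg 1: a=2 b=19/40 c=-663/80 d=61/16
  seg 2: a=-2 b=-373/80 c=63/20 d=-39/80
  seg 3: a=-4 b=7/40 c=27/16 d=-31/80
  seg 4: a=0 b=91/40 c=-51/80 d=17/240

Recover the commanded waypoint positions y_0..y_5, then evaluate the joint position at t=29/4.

y_0 = S_0(0) = a_0 = -4
y_1 = S_1(0) = a_1 = 2
y_2 = S_2(0) = a_2 = -2
y_3 = S_3(0) = a_3 = -4
y_4 = S_4(0) = a_4 = 0
y_5 = S_4(3) = 3
t_q=29/4 is in segment 4 (τ=9/4); S_4(τ)=2763/1024

y_0=-4 y_1=2 y_2=-2 y_3=-4 y_4=0 y_5=3
S(29/4) = 2763/1024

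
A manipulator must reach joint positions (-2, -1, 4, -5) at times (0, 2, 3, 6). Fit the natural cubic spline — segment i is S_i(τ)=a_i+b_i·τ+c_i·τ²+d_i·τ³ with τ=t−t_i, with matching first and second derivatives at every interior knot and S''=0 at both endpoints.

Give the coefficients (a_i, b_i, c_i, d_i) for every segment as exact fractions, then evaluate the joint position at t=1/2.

Δ: Δ0=1/2, Δ1=5, Δ2=-3
row 1: diag=6, rhs=27; c'=1/6, d'=9/2
row 2: denom=8−1·1/6=47/6; d'=(-48−1·9/2)/(47/6)=-315/47
back: M2=-315/47
back: M1=9/2−1/6·-315/47=264/47
M: M0=0, M1=264/47, M2=-315/47, M3=0
seg 0: a=-2, c=M0/2=0, d=(M1−M0)/(6·2)=22/47, b=Δ0−h0·(2M0+M1)/6=-129/94
seg 1: a=-1, c=M1/2=132/47, d=(M2−M1)/(6·1)=-193/94, b=Δ1−h1·(2M1+M2)/6=399/94
seg 2: a=4, c=M2/2=-315/94, d=(M3−M2)/(6·3)=35/94, b=Δ2−h2·(2M2+M3)/6=174/47
t_q=1/2 → seg 0, τ=1/2; S=-2+-129/94·τ+0·τ²+22/47·τ³=-247/94

  seg 0: a=-2 b=-129/94 c=0 d=22/47
  seg 1: a=-1 b=399/94 c=132/47 d=-193/94
  seg 2: a=4 b=174/47 c=-315/94 d=35/94
S(1/2) = -247/94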